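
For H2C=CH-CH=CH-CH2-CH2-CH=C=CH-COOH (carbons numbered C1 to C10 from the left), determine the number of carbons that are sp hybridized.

1

C1: sp2
C2: sp2
C3: sp2
C4: sp2
C5: sp3
C6: sp3
C7: sp2
C8: sp ✓
C9: sp2
C10: sp2
C8 → 1 sp carbon.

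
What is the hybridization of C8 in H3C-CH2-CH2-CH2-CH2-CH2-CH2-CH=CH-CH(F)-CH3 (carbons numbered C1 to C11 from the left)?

C8: 3 σ bonds, plus one π bond — 3 electron domains, sp2.

sp2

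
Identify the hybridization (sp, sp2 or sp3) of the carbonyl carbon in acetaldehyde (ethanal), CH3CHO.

sp^2

The carbonyl carbon — 3 σ bonds, plus one π bond. Steric number 3, so sp2.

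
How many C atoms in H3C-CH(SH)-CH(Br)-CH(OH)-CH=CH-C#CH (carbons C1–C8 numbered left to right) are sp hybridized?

C1: sp3
C2: sp3
C3: sp3
C4: sp3
C5: sp2
C6: sp2
C7: sp ✓
C8: sp ✓
C7, C8 → 2 sp carbons.

2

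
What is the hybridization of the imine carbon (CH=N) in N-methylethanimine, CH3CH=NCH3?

The imine carbon (CH=N): 3 σ bonds, plus one π bond; 3 regions of electron density → sp2.

sp²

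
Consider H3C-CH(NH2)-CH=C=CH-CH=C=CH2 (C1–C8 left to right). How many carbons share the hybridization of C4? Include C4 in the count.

C4 is sp (two π bonds).
C1: sp3
C2: sp3
C3: sp2
C4: sp ✓
C5: sp2
C6: sp2
C7: sp ✓
C8: sp2
2 carbons are sp.

2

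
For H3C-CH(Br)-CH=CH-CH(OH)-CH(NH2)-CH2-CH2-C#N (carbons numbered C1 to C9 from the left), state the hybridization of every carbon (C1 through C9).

C1 is sp3: 4 σ bonds, 4 electron-density regions.
C2 carries 4 σ bonds, giving a steric number of 4, so it is sp3.
C3 carries 3 σ bonds, plus one π bond, giving a steric number of 3, so it is sp2.
C4 carries 3 σ bonds, plus one π bond, giving a steric number of 3, so it is sp2.
C5 (4 σ bonds) has steric number 4: sp3.
C6 (4 σ bonds) has steric number 4: sp3.
C7 (4 σ bonds) has steric number 4: sp3.
C8: 4 σ bonds; 4 regions of electron density → sp3.
C9 carries 2 σ bonds, plus two π bonds, giving a steric number of 2, so it is sp.

C1 sp3, C2 sp3, C3 sp2, C4 sp2, C5 sp3, C6 sp3, C7 sp3, C8 sp3, C9 sp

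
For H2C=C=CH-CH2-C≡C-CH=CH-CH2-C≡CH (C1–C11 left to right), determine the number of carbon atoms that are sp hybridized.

5

C1: sp2
C2: sp ✓
C3: sp2
C4: sp3
C5: sp ✓
C6: sp ✓
C7: sp2
C8: sp2
C9: sp3
C10: sp ✓
C11: sp ✓
C2, C5, C6, C10, C11 → 5 sp carbons.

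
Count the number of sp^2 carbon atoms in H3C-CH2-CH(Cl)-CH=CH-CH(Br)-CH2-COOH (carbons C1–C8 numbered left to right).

3

C1: sp3
C2: sp3
C3: sp3
C4: sp2 ✓
C5: sp2 ✓
C6: sp3
C7: sp3
C8: sp2 ✓
C4, C5, C8 → 3 sp2 carbons.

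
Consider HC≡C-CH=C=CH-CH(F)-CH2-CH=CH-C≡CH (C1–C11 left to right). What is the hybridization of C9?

sp2

C9 is sp2: 3 σ bonds, plus one π bond, 3 electron-density regions.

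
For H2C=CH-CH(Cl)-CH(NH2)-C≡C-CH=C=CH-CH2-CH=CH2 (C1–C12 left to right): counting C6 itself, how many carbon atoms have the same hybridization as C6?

3

C6 is sp (two π bonds).
C1: sp2
C2: sp2
C3: sp3
C4: sp3
C5: sp ✓
C6: sp ✓
C7: sp2
C8: sp ✓
C9: sp2
C10: sp3
C11: sp2
C12: sp2
3 carbons are sp.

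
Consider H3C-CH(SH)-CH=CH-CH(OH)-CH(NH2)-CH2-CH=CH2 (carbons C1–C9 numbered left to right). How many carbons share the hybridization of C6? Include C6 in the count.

5

C6 is sp3 (only σ bonds).
C1: sp3 ✓
C2: sp3 ✓
C3: sp2
C4: sp2
C5: sp3 ✓
C6: sp3 ✓
C7: sp3 ✓
C8: sp2
C9: sp2
5 carbons are sp3.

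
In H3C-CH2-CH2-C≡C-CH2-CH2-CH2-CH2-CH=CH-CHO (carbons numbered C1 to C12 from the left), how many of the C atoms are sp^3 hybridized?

C1: sp3 ✓
C2: sp3 ✓
C3: sp3 ✓
C4: sp
C5: sp
C6: sp3 ✓
C7: sp3 ✓
C8: sp3 ✓
C9: sp3 ✓
C10: sp2
C11: sp2
C12: sp2
C1, C2, C3, C6, C7, C8, C9 → 7 sp3 carbons.

7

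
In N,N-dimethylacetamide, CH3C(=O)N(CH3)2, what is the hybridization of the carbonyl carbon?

The carbonyl carbon: 3 σ bonds, plus one π bond — 3 electron domains, sp2.

sp2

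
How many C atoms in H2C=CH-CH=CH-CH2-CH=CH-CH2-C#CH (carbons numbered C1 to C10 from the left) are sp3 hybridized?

C1: sp2
C2: sp2
C3: sp2
C4: sp2
C5: sp3 ✓
C6: sp2
C7: sp2
C8: sp3 ✓
C9: sp
C10: sp
C5, C8 → 2 sp3 carbons.

2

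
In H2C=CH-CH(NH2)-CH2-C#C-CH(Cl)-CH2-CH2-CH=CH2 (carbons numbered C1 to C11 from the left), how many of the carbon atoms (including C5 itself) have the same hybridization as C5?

2

C5 is sp (two π bonds).
C1: sp2
C2: sp2
C3: sp3
C4: sp3
C5: sp ✓
C6: sp ✓
C7: sp3
C8: sp3
C9: sp3
C10: sp2
C11: sp2
2 carbons are sp.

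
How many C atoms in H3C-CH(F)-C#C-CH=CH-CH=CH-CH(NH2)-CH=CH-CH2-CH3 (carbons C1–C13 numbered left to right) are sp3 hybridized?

C1: sp3 ✓
C2: sp3 ✓
C3: sp
C4: sp
C5: sp2
C6: sp2
C7: sp2
C8: sp2
C9: sp3 ✓
C10: sp2
C11: sp2
C12: sp3 ✓
C13: sp3 ✓
C1, C2, C9, C12, C13 → 5 sp3 carbons.

5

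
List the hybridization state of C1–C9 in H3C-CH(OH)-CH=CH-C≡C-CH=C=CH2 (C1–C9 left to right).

C1 sp3, C2 sp3, C3 sp2, C4 sp2, C5 sp, C6 sp, C7 sp2, C8 sp, C9 sp2

C1 is sp3: 4 σ bonds, 4 electron-density regions.
C2 (4 σ bonds) has steric number 4: sp3.
C3: 3 σ bonds, plus one π bond; 3 regions of electron density → sp2.
C4 (3 σ bonds, plus one π bond) has steric number 3: sp2.
C5 — 2 σ bonds, plus two π bonds. Steric number 2, so sp.
C6: 2 σ bonds, plus two π bonds; 2 regions of electron density → sp.
C7 carries 3 σ bonds, plus one π bond, giving a steric number of 3, so it is sp2.
C8 has 2 σ bonds, plus two π bonds: steric number 2 → sp.
C9: 3 σ bonds, plus one π bond — 3 electron domains, sp2.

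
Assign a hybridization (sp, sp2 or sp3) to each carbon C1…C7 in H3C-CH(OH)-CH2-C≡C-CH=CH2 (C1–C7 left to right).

C1 sp3, C2 sp3, C3 sp3, C4 sp, C5 sp, C6 sp2, C7 sp2

C1 (4 σ bonds) has steric number 4: sp3.
C2 is sp3: 4 σ bonds, 4 electron-density regions.
C3: 4 σ bonds — 4 electron domains, sp3.
C4 — 2 σ bonds, plus two π bonds. Steric number 2, so sp.
C5: 2 σ bonds, plus two π bonds — 2 electron domains, sp.
C6 carries 3 σ bonds, plus one π bond, giving a steric number of 3, so it is sp2.
C7 has 3 σ bonds, plus one π bond: steric number 3 → sp2.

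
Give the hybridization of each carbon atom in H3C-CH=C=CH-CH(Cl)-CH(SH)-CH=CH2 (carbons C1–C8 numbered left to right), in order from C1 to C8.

C1 — 4 σ bonds. Steric number 4, so sp3.
C2: 3 σ bonds, plus one π bond — 3 electron domains, sp2.
C3: 2 σ bonds, plus two π bonds; 2 regions of electron density → sp.
C4: 3 σ bonds, plus one π bond — 3 electron domains, sp2.
C5 has 4 σ bonds: steric number 4 → sp3.
C6: 4 σ bonds; 4 regions of electron density → sp3.
C7 — 3 σ bonds, plus one π bond. Steric number 3, so sp2.
C8 is sp2: 3 σ bonds, plus one π bond, 3 electron-density regions.

C1 sp3, C2 sp2, C3 sp, C4 sp2, C5 sp3, C6 sp3, C7 sp2, C8 sp2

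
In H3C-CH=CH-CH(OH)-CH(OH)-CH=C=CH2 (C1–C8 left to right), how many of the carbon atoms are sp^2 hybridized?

C1: sp3
C2: sp2 ✓
C3: sp2 ✓
C4: sp3
C5: sp3
C6: sp2 ✓
C7: sp
C8: sp2 ✓
C2, C3, C6, C8 → 4 sp2 carbons.

4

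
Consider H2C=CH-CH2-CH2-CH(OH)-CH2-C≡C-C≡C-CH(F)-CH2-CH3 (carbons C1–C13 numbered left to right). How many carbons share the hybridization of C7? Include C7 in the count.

4

C7 is sp (two π bonds).
C1: sp2
C2: sp2
C3: sp3
C4: sp3
C5: sp3
C6: sp3
C7: sp ✓
C8: sp ✓
C9: sp ✓
C10: sp ✓
C11: sp3
C12: sp3
C13: sp3
4 carbons are sp.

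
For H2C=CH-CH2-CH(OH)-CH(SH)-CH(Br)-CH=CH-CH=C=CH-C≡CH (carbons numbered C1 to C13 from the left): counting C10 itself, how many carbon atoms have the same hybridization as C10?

C10 is sp (two π bonds).
C1: sp2
C2: sp2
C3: sp3
C4: sp3
C5: sp3
C6: sp3
C7: sp2
C8: sp2
C9: sp2
C10: sp ✓
C11: sp2
C12: sp ✓
C13: sp ✓
3 carbons are sp.

3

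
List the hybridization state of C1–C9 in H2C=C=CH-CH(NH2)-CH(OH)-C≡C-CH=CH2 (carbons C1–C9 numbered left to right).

C1 carries 3 σ bonds, plus one π bond, giving a steric number of 3, so it is sp2.
C2 has 2 σ bonds, plus two π bonds: steric number 2 → sp.
C3: 3 σ bonds, plus one π bond — 3 electron domains, sp2.
C4: 4 σ bonds — 4 electron domains, sp3.
C5 — 4 σ bonds. Steric number 4, so sp3.
C6 has 2 σ bonds, plus two π bonds: steric number 2 → sp.
C7 has 2 σ bonds, plus two π bonds: steric number 2 → sp.
C8 carries 3 σ bonds, plus one π bond, giving a steric number of 3, so it is sp2.
C9 is sp2: 3 σ bonds, plus one π bond, 3 electron-density regions.

C1 sp2, C2 sp, C3 sp2, C4 sp3, C5 sp3, C6 sp, C7 sp, C8 sp2, C9 sp2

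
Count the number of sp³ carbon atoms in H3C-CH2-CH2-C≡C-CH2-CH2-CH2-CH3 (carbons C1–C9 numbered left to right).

7

C1: sp3 ✓
C2: sp3 ✓
C3: sp3 ✓
C4: sp
C5: sp
C6: sp3 ✓
C7: sp3 ✓
C8: sp3 ✓
C9: sp3 ✓
C1, C2, C3, C6, C7, C8, C9 → 7 sp3 carbons.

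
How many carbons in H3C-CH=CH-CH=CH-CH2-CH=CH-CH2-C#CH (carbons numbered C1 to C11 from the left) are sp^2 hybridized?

C1: sp3
C2: sp2 ✓
C3: sp2 ✓
C4: sp2 ✓
C5: sp2 ✓
C6: sp3
C7: sp2 ✓
C8: sp2 ✓
C9: sp3
C10: sp
C11: sp
C2, C3, C4, C5, C7, C8 → 6 sp2 carbons.

6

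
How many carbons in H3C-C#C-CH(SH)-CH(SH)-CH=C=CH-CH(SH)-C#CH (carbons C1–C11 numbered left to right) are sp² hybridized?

2

C1: sp3
C2: sp
C3: sp
C4: sp3
C5: sp3
C6: sp2 ✓
C7: sp
C8: sp2 ✓
C9: sp3
C10: sp
C11: sp
C6, C8 → 2 sp2 carbons.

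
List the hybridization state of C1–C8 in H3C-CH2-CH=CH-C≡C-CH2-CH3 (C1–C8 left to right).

C1: 4 σ bonds — 4 electron domains, sp3.
C2 is sp3: 4 σ bonds, 4 electron-density regions.
C3 carries 3 σ bonds, plus one π bond, giving a steric number of 3, so it is sp2.
C4 carries 3 σ bonds, plus one π bond, giving a steric number of 3, so it is sp2.
C5: 2 σ bonds, plus two π bonds — 2 electron domains, sp.
C6: 2 σ bonds, plus two π bonds — 2 electron domains, sp.
C7 (4 σ bonds) has steric number 4: sp3.
C8 is sp3: 4 σ bonds, 4 electron-density regions.

C1 sp3, C2 sp3, C3 sp2, C4 sp2, C5 sp, C6 sp, C7 sp3, C8 sp3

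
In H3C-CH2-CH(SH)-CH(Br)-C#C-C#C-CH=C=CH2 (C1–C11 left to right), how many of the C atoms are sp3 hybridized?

C1: sp3 ✓
C2: sp3 ✓
C3: sp3 ✓
C4: sp3 ✓
C5: sp
C6: sp
C7: sp
C8: sp
C9: sp2
C10: sp
C11: sp2
C1, C2, C3, C4 → 4 sp3 carbons.

4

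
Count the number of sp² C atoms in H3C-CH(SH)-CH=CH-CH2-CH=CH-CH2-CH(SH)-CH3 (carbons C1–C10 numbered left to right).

C1: sp3
C2: sp3
C3: sp2 ✓
C4: sp2 ✓
C5: sp3
C6: sp2 ✓
C7: sp2 ✓
C8: sp3
C9: sp3
C10: sp3
C3, C4, C6, C7 → 4 sp2 carbons.

4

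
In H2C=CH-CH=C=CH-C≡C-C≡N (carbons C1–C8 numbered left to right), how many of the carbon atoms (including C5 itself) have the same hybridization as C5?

C5 is sp2 (one π bond).
C1: sp2 ✓
C2: sp2 ✓
C3: sp2 ✓
C4: sp
C5: sp2 ✓
C6: sp
C7: sp
C8: sp
4 carbons are sp2.

4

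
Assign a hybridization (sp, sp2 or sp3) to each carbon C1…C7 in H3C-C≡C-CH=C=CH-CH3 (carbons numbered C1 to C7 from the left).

C1 has 4 σ bonds: steric number 4 → sp3.
C2 is sp: 2 σ bonds, plus two π bonds, 2 electron-density regions.
C3 carries 2 σ bonds, plus two π bonds, giving a steric number of 2, so it is sp.
C4 (3 σ bonds, plus one π bond) has steric number 3: sp2.
C5: 2 σ bonds, plus two π bonds; 2 regions of electron density → sp.
C6: 3 σ bonds, plus one π bond; 3 regions of electron density → sp2.
C7 (4 σ bonds) has steric number 4: sp3.

C1 sp3, C2 sp, C3 sp, C4 sp2, C5 sp, C6 sp2, C7 sp3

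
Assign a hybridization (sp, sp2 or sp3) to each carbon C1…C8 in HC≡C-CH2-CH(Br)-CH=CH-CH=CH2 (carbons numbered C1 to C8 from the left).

C1 sp, C2 sp, C3 sp3, C4 sp3, C5 sp2, C6 sp2, C7 sp2, C8 sp2

C1 has 2 σ bonds, plus two π bonds: steric number 2 → sp.
C2 carries 2 σ bonds, plus two π bonds, giving a steric number of 2, so it is sp.
C3: 4 σ bonds — 4 electron domains, sp3.
C4 — 4 σ bonds. Steric number 4, so sp3.
C5 carries 3 σ bonds, plus one π bond, giving a steric number of 3, so it is sp2.
C6 carries 3 σ bonds, plus one π bond, giving a steric number of 3, so it is sp2.
C7: 3 σ bonds, plus one π bond — 3 electron domains, sp2.
C8 — 3 σ bonds, plus one π bond. Steric number 3, so sp2.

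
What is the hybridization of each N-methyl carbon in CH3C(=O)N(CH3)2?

Each N-methyl carbon: 4 σ bonds; 4 regions of electron density → sp3.

sp3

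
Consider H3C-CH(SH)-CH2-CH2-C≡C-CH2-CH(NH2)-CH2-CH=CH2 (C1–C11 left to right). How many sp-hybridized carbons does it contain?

C1: sp3
C2: sp3
C3: sp3
C4: sp3
C5: sp ✓
C6: sp ✓
C7: sp3
C8: sp3
C9: sp3
C10: sp2
C11: sp2
C5, C6 → 2 sp carbons.

2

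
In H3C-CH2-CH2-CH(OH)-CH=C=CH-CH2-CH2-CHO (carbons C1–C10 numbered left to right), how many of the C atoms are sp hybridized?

C1: sp3
C2: sp3
C3: sp3
C4: sp3
C5: sp2
C6: sp ✓
C7: sp2
C8: sp3
C9: sp3
C10: sp2
C6 → 1 sp carbon.

1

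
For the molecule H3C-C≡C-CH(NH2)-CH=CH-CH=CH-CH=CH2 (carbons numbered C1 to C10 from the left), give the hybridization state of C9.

sp2

C9 is sp2: 3 σ bonds, plus one π bond, 3 electron-density regions.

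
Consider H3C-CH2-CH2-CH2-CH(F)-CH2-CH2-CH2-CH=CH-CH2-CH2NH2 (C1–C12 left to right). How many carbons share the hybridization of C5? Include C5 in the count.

10

C5 is sp3 (only σ bonds).
C1: sp3 ✓
C2: sp3 ✓
C3: sp3 ✓
C4: sp3 ✓
C5: sp3 ✓
C6: sp3 ✓
C7: sp3 ✓
C8: sp3 ✓
C9: sp2
C10: sp2
C11: sp3 ✓
C12: sp3 ✓
10 carbons are sp3.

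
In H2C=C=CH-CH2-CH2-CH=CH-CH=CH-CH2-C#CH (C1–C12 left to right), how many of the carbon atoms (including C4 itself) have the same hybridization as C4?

3

C4 is sp3 (only σ bonds).
C1: sp2
C2: sp
C3: sp2
C4: sp3 ✓
C5: sp3 ✓
C6: sp2
C7: sp2
C8: sp2
C9: sp2
C10: sp3 ✓
C11: sp
C12: sp
3 carbons are sp3.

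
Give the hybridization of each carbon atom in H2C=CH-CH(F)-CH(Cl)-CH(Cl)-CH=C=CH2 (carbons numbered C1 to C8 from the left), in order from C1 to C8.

C1 has 3 σ bonds, plus one π bond: steric number 3 → sp2.
C2 is sp2: 3 σ bonds, plus one π bond, 3 electron-density regions.
C3 (4 σ bonds) has steric number 4: sp3.
C4 (4 σ bonds) has steric number 4: sp3.
C5: 4 σ bonds — 4 electron domains, sp3.
C6: 3 σ bonds, plus one π bond — 3 electron domains, sp2.
C7 is sp: 2 σ bonds, plus two π bonds, 2 electron-density regions.
C8 carries 3 σ bonds, plus one π bond, giving a steric number of 3, so it is sp2.

C1 sp2, C2 sp2, C3 sp3, C4 sp3, C5 sp3, C6 sp2, C7 sp, C8 sp2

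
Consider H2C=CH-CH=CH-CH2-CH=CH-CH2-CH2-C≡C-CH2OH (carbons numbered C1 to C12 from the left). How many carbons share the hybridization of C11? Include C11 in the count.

C11 is sp (two π bonds).
C1: sp2
C2: sp2
C3: sp2
C4: sp2
C5: sp3
C6: sp2
C7: sp2
C8: sp3
C9: sp3
C10: sp ✓
C11: sp ✓
C12: sp3
2 carbons are sp.

2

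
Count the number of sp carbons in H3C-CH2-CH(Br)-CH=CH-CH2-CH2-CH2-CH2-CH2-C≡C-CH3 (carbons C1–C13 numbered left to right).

2

C1: sp3
C2: sp3
C3: sp3
C4: sp2
C5: sp2
C6: sp3
C7: sp3
C8: sp3
C9: sp3
C10: sp3
C11: sp ✓
C12: sp ✓
C13: sp3
C11, C12 → 2 sp carbons.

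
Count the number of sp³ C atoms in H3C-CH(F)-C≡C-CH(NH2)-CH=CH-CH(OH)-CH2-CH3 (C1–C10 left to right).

6

C1: sp3 ✓
C2: sp3 ✓
C3: sp
C4: sp
C5: sp3 ✓
C6: sp2
C7: sp2
C8: sp3 ✓
C9: sp3 ✓
C10: sp3 ✓
C1, C2, C5, C8, C9, C10 → 6 sp3 carbons.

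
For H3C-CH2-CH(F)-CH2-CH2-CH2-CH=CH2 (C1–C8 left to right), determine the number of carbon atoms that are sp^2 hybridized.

C1: sp3
C2: sp3
C3: sp3
C4: sp3
C5: sp3
C6: sp3
C7: sp2 ✓
C8: sp2 ✓
C7, C8 → 2 sp2 carbons.

2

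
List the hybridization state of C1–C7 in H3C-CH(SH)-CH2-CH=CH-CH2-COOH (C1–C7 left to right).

C1: 4 σ bonds — 4 electron domains, sp3.
C2 carries 4 σ bonds, giving a steric number of 4, so it is sp3.
C3 is sp3: 4 σ bonds, 4 electron-density regions.
C4 (3 σ bonds, plus one π bond) has steric number 3: sp2.
C5 has 3 σ bonds, plus one π bond: steric number 3 → sp2.
C6: 4 σ bonds; 4 regions of electron density → sp3.
C7: 3 σ bonds, plus one π bond — 3 electron domains, sp2.

C1 sp3, C2 sp3, C3 sp3, C4 sp2, C5 sp2, C6 sp3, C7 sp2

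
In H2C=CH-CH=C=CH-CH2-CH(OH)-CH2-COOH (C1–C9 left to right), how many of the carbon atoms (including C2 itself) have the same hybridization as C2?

C2 is sp2 (one π bond).
C1: sp2 ✓
C2: sp2 ✓
C3: sp2 ✓
C4: sp
C5: sp2 ✓
C6: sp3
C7: sp3
C8: sp3
C9: sp2 ✓
5 carbons are sp2.

5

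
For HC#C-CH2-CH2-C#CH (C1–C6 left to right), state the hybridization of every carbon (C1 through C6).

C1 sp, C2 sp, C3 sp3, C4 sp3, C5 sp, C6 sp

C1: 2 σ bonds, plus two π bonds; 2 regions of electron density → sp.
C2: 2 σ bonds, plus two π bonds — 2 electron domains, sp.
C3: 4 σ bonds; 4 regions of electron density → sp3.
C4: 4 σ bonds — 4 electron domains, sp3.
C5 — 2 σ bonds, plus two π bonds. Steric number 2, so sp.
C6: 2 σ bonds, plus two π bonds; 2 regions of electron density → sp.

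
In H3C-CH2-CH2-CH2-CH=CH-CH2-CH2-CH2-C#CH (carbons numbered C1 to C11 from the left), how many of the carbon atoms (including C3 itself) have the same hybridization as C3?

C3 is sp3 (only σ bonds).
C1: sp3 ✓
C2: sp3 ✓
C3: sp3 ✓
C4: sp3 ✓
C5: sp2
C6: sp2
C7: sp3 ✓
C8: sp3 ✓
C9: sp3 ✓
C10: sp
C11: sp
7 carbons are sp3.

7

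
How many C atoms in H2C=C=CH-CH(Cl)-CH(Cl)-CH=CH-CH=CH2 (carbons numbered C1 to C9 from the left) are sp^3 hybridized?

2

C1: sp2
C2: sp
C3: sp2
C4: sp3 ✓
C5: sp3 ✓
C6: sp2
C7: sp2
C8: sp2
C9: sp2
C4, C5 → 2 sp3 carbons.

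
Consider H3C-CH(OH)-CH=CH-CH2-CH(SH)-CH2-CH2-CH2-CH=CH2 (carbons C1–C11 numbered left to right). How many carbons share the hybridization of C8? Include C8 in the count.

C8 is sp3 (only σ bonds).
C1: sp3 ✓
C2: sp3 ✓
C3: sp2
C4: sp2
C5: sp3 ✓
C6: sp3 ✓
C7: sp3 ✓
C8: sp3 ✓
C9: sp3 ✓
C10: sp2
C11: sp2
7 carbons are sp3.

7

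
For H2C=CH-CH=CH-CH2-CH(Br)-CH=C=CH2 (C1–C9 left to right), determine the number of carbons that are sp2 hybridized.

6

C1: sp2 ✓
C2: sp2 ✓
C3: sp2 ✓
C4: sp2 ✓
C5: sp3
C6: sp3
C7: sp2 ✓
C8: sp
C9: sp2 ✓
C1, C2, C3, C4, C7, C9 → 6 sp2 carbons.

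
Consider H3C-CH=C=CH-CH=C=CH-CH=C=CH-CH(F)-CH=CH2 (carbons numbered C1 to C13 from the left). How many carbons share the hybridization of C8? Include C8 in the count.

C8 is sp2 (one π bond).
C1: sp3
C2: sp2 ✓
C3: sp
C4: sp2 ✓
C5: sp2 ✓
C6: sp
C7: sp2 ✓
C8: sp2 ✓
C9: sp
C10: sp2 ✓
C11: sp3
C12: sp2 ✓
C13: sp2 ✓
8 carbons are sp2.

8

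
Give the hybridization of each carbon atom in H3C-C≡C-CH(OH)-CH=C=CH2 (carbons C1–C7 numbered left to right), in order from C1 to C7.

C1 sp3, C2 sp, C3 sp, C4 sp3, C5 sp2, C6 sp, C7 sp2

C1 is sp3: 4 σ bonds, 4 electron-density regions.
C2: 2 σ bonds, plus two π bonds; 2 regions of electron density → sp.
C3 is sp: 2 σ bonds, plus two π bonds, 2 electron-density regions.
C4 carries 4 σ bonds, giving a steric number of 4, so it is sp3.
C5 is sp2: 3 σ bonds, plus one π bond, 3 electron-density regions.
C6 carries 2 σ bonds, plus two π bonds, giving a steric number of 2, so it is sp.
C7: 3 σ bonds, plus one π bond; 3 regions of electron density → sp2.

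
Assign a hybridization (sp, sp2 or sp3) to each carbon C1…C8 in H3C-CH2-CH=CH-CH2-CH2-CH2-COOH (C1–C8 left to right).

C1 carries 4 σ bonds, giving a steric number of 4, so it is sp3.
C2: 4 σ bonds; 4 regions of electron density → sp3.
C3: 3 σ bonds, plus one π bond — 3 electron domains, sp2.
C4 (3 σ bonds, plus one π bond) has steric number 3: sp2.
C5 is sp3: 4 σ bonds, 4 electron-density regions.
C6 (4 σ bonds) has steric number 4: sp3.
C7 (4 σ bonds) has steric number 4: sp3.
C8 carries 3 σ bonds, plus one π bond, giving a steric number of 3, so it is sp2.

C1 sp3, C2 sp3, C3 sp2, C4 sp2, C5 sp3, C6 sp3, C7 sp3, C8 sp2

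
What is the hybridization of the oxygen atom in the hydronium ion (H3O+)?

Three σ bonds + one lone pair = steric number 4 → sp3.

sp³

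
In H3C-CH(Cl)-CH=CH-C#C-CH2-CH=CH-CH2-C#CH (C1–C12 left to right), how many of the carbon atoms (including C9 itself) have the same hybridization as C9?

C9 is sp2 (one π bond).
C1: sp3
C2: sp3
C3: sp2 ✓
C4: sp2 ✓
C5: sp
C6: sp
C7: sp3
C8: sp2 ✓
C9: sp2 ✓
C10: sp3
C11: sp
C12: sp
4 carbons are sp2.

4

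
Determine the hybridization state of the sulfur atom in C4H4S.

sp2

Analogous to furan: one S lone pair in the aromatic π system, S is sp2.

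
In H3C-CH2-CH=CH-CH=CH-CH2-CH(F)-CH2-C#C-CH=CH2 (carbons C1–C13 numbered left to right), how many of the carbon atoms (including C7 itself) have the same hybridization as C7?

C7 is sp3 (only σ bonds).
C1: sp3 ✓
C2: sp3 ✓
C3: sp2
C4: sp2
C5: sp2
C6: sp2
C7: sp3 ✓
C8: sp3 ✓
C9: sp3 ✓
C10: sp
C11: sp
C12: sp2
C13: sp2
5 carbons are sp3.

5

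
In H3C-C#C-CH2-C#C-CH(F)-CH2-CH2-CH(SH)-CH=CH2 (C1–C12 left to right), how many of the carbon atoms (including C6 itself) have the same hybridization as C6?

4

C6 is sp (two π bonds).
C1: sp3
C2: sp ✓
C3: sp ✓
C4: sp3
C5: sp ✓
C6: sp ✓
C7: sp3
C8: sp3
C9: sp3
C10: sp3
C11: sp2
C12: sp2
4 carbons are sp.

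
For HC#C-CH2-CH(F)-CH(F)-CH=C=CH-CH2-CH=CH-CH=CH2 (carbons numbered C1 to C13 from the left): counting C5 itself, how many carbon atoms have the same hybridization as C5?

4

C5 is sp3 (only σ bonds).
C1: sp
C2: sp
C3: sp3 ✓
C4: sp3 ✓
C5: sp3 ✓
C6: sp2
C7: sp
C8: sp2
C9: sp3 ✓
C10: sp2
C11: sp2
C12: sp2
C13: sp2
4 carbons are sp3.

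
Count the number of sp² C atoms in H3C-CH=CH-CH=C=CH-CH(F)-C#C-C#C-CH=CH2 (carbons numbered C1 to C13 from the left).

C1: sp3
C2: sp2 ✓
C3: sp2 ✓
C4: sp2 ✓
C5: sp
C6: sp2 ✓
C7: sp3
C8: sp
C9: sp
C10: sp
C11: sp
C12: sp2 ✓
C13: sp2 ✓
C2, C3, C4, C6, C12, C13 → 6 sp2 carbons.

6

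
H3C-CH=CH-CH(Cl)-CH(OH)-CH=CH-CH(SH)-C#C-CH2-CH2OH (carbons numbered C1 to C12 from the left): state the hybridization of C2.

sp^2

C2 carries 3 σ bonds, plus one π bond, giving a steric number of 3, so it is sp2.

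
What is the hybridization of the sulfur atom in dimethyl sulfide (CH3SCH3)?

sp^3

The sulfur atom carries 2 σ bonds and 2 lone pairs, giving a steric number of 4, so it is sp3.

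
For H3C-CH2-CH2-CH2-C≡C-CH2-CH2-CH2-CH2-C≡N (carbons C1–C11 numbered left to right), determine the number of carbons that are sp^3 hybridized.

C1: sp3 ✓
C2: sp3 ✓
C3: sp3 ✓
C4: sp3 ✓
C5: sp
C6: sp
C7: sp3 ✓
C8: sp3 ✓
C9: sp3 ✓
C10: sp3 ✓
C11: sp
C1, C2, C3, C4, C7, C8, C9, C10 → 8 sp3 carbons.

8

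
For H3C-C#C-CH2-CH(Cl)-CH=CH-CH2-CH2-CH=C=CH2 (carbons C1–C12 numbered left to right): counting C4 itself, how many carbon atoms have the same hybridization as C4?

5

C4 is sp3 (only σ bonds).
C1: sp3 ✓
C2: sp
C3: sp
C4: sp3 ✓
C5: sp3 ✓
C6: sp2
C7: sp2
C8: sp3 ✓
C9: sp3 ✓
C10: sp2
C11: sp
C12: sp2
5 carbons are sp3.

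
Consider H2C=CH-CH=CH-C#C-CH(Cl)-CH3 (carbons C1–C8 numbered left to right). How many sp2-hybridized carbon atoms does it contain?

C1: sp2 ✓
C2: sp2 ✓
C3: sp2 ✓
C4: sp2 ✓
C5: sp
C6: sp
C7: sp3
C8: sp3
C1, C2, C3, C4 → 4 sp2 carbons.

4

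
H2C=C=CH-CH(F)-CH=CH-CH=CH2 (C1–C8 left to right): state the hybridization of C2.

sp

C2 is sp: 2 σ bonds, plus two π bonds, 2 electron-density regions.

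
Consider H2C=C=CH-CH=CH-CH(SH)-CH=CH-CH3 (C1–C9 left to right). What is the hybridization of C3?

C3 has 3 σ bonds, plus one π bond: steric number 3 → sp2.

sp2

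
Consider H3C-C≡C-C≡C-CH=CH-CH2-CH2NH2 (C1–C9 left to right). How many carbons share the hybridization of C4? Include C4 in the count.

4

C4 is sp (two π bonds).
C1: sp3
C2: sp ✓
C3: sp ✓
C4: sp ✓
C5: sp ✓
C6: sp2
C7: sp2
C8: sp3
C9: sp3
4 carbons are sp.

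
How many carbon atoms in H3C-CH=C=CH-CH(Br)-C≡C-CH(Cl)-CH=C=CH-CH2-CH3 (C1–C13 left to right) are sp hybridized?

C1: sp3
C2: sp2
C3: sp ✓
C4: sp2
C5: sp3
C6: sp ✓
C7: sp ✓
C8: sp3
C9: sp2
C10: sp ✓
C11: sp2
C12: sp3
C13: sp3
C3, C6, C7, C10 → 4 sp carbons.

4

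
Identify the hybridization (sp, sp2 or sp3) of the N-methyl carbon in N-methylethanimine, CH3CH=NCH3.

sp3

The N-methyl carbon has 4 σ bonds: steric number 4 → sp3.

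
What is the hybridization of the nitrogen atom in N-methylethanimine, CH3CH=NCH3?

sp^2

Two σ bonds + one lone pair = steric number 3 → sp2.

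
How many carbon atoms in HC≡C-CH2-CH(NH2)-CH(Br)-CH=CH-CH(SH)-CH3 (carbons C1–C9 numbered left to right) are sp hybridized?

2

C1: sp ✓
C2: sp ✓
C3: sp3
C4: sp3
C5: sp3
C6: sp2
C7: sp2
C8: sp3
C9: sp3
C1, C2 → 2 sp carbons.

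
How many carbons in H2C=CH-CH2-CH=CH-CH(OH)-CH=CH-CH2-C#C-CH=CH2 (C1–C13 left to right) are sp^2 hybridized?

C1: sp2 ✓
C2: sp2 ✓
C3: sp3
C4: sp2 ✓
C5: sp2 ✓
C6: sp3
C7: sp2 ✓
C8: sp2 ✓
C9: sp3
C10: sp
C11: sp
C12: sp2 ✓
C13: sp2 ✓
C1, C2, C4, C5, C7, C8, C12, C13 → 8 sp2 carbons.

8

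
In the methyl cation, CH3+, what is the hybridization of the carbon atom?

sp2

Three σ bonds to H, empty p orbital → sp2, trigonal planar.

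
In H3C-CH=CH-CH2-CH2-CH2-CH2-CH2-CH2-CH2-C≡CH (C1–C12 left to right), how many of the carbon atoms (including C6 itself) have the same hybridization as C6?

C6 is sp3 (only σ bonds).
C1: sp3 ✓
C2: sp2
C3: sp2
C4: sp3 ✓
C5: sp3 ✓
C6: sp3 ✓
C7: sp3 ✓
C8: sp3 ✓
C9: sp3 ✓
C10: sp3 ✓
C11: sp
C12: sp
8 carbons are sp3.

8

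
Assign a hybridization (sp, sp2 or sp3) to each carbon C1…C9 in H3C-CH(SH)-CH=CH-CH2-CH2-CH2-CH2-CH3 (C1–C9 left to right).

C1 sp3, C2 sp3, C3 sp2, C4 sp2, C5 sp3, C6 sp3, C7 sp3, C8 sp3, C9 sp3

C1 — 4 σ bonds. Steric number 4, so sp3.
C2 is sp3: 4 σ bonds, 4 electron-density regions.
C3 has 3 σ bonds, plus one π bond: steric number 3 → sp2.
C4 — 3 σ bonds, plus one π bond. Steric number 3, so sp2.
C5: 4 σ bonds — 4 electron domains, sp3.
C6: 4 σ bonds — 4 electron domains, sp3.
C7 carries 4 σ bonds, giving a steric number of 4, so it is sp3.
C8: 4 σ bonds — 4 electron domains, sp3.
C9: 4 σ bonds; 4 regions of electron density → sp3.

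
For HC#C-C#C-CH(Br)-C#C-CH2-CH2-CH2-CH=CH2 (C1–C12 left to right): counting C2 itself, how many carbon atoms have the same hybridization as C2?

C2 is sp (two π bonds).
C1: sp ✓
C2: sp ✓
C3: sp ✓
C4: sp ✓
C5: sp3
C6: sp ✓
C7: sp ✓
C8: sp3
C9: sp3
C10: sp3
C11: sp2
C12: sp2
6 carbons are sp.

6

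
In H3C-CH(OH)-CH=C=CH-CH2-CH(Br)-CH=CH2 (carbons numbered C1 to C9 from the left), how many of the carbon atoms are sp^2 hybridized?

4

C1: sp3
C2: sp3
C3: sp2 ✓
C4: sp
C5: sp2 ✓
C6: sp3
C7: sp3
C8: sp2 ✓
C9: sp2 ✓
C3, C5, C8, C9 → 4 sp2 carbons.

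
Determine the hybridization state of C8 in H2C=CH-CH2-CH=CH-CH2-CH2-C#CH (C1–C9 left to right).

C8: 2 σ bonds, plus two π bonds — 2 electron domains, sp.

sp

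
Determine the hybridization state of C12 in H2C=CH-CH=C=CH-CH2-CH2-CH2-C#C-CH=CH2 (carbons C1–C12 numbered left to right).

sp2

C12 (3 σ bonds, plus one π bond) has steric number 3: sp2.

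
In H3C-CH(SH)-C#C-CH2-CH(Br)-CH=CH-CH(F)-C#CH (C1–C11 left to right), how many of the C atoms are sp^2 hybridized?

2

C1: sp3
C2: sp3
C3: sp
C4: sp
C5: sp3
C6: sp3
C7: sp2 ✓
C8: sp2 ✓
C9: sp3
C10: sp
C11: sp
C7, C8 → 2 sp2 carbons.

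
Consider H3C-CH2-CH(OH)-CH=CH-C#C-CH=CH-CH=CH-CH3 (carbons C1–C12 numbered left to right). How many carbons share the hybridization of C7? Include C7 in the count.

2

C7 is sp (two π bonds).
C1: sp3
C2: sp3
C3: sp3
C4: sp2
C5: sp2
C6: sp ✓
C7: sp ✓
C8: sp2
C9: sp2
C10: sp2
C11: sp2
C12: sp3
2 carbons are sp.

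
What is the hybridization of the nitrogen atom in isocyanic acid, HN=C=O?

The nitrogen atom: 2 σ bonds and 1 lone pair, plus one π bond; 3 regions of electron density → sp2.

sp²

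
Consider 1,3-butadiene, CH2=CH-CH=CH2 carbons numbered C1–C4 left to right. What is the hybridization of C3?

C3: 3 σ bonds, plus one π bond — 3 electron domains, sp2.

sp²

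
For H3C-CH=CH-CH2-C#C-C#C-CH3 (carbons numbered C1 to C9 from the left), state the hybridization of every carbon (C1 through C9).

C1 — 4 σ bonds. Steric number 4, so sp3.
C2 has 3 σ bonds, plus one π bond: steric number 3 → sp2.
C3: 3 σ bonds, plus one π bond — 3 electron domains, sp2.
C4: 4 σ bonds; 4 regions of electron density → sp3.
C5 carries 2 σ bonds, plus two π bonds, giving a steric number of 2, so it is sp.
C6 (2 σ bonds, plus two π bonds) has steric number 2: sp.
C7 is sp: 2 σ bonds, plus two π bonds, 2 electron-density regions.
C8 carries 2 σ bonds, plus two π bonds, giving a steric number of 2, so it is sp.
C9 is sp3: 4 σ bonds, 4 electron-density regions.

C1 sp3, C2 sp2, C3 sp2, C4 sp3, C5 sp, C6 sp, C7 sp, C8 sp, C9 sp3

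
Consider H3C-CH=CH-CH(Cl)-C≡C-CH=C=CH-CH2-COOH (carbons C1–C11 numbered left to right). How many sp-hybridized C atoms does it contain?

3

C1: sp3
C2: sp2
C3: sp2
C4: sp3
C5: sp ✓
C6: sp ✓
C7: sp2
C8: sp ✓
C9: sp2
C10: sp3
C11: sp2
C5, C6, C8 → 3 sp carbons.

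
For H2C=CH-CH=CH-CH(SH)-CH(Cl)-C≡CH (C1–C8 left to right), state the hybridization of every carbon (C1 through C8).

C1: 3 σ bonds, plus one π bond — 3 electron domains, sp2.
C2: 3 σ bonds, plus one π bond — 3 electron domains, sp2.
C3: 3 σ bonds, plus one π bond — 3 electron domains, sp2.
C4 — 3 σ bonds, plus one π bond. Steric number 3, so sp2.
C5 carries 4 σ bonds, giving a steric number of 4, so it is sp3.
C6: 4 σ bonds; 4 regions of electron density → sp3.
C7 has 2 σ bonds, plus two π bonds: steric number 2 → sp.
C8 carries 2 σ bonds, plus two π bonds, giving a steric number of 2, so it is sp.

C1 sp2, C2 sp2, C3 sp2, C4 sp2, C5 sp3, C6 sp3, C7 sp, C8 sp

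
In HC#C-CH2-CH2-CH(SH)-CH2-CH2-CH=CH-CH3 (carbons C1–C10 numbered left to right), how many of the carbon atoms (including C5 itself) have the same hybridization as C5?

C5 is sp3 (only σ bonds).
C1: sp
C2: sp
C3: sp3 ✓
C4: sp3 ✓
C5: sp3 ✓
C6: sp3 ✓
C7: sp3 ✓
C8: sp2
C9: sp2
C10: sp3 ✓
6 carbons are sp3.

6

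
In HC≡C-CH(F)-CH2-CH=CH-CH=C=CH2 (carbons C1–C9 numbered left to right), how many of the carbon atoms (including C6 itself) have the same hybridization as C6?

C6 is sp2 (one π bond).
C1: sp
C2: sp
C3: sp3
C4: sp3
C5: sp2 ✓
C6: sp2 ✓
C7: sp2 ✓
C8: sp
C9: sp2 ✓
4 carbons are sp2.

4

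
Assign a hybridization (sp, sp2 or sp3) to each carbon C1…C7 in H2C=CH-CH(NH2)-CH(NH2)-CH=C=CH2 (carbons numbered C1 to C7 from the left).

C1: 3 σ bonds, plus one π bond; 3 regions of electron density → sp2.
C2 — 3 σ bonds, plus one π bond. Steric number 3, so sp2.
C3 (4 σ bonds) has steric number 4: sp3.
C4: 4 σ bonds; 4 regions of electron density → sp3.
C5 has 3 σ bonds, plus one π bond: steric number 3 → sp2.
C6 carries 2 σ bonds, plus two π bonds, giving a steric number of 2, so it is sp.
C7: 3 σ bonds, plus one π bond; 3 regions of electron density → sp2.

C1 sp2, C2 sp2, C3 sp3, C4 sp3, C5 sp2, C6 sp, C7 sp2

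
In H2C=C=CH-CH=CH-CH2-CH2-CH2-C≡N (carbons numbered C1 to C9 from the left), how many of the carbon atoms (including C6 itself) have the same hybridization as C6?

3

C6 is sp3 (only σ bonds).
C1: sp2
C2: sp
C3: sp2
C4: sp2
C5: sp2
C6: sp3 ✓
C7: sp3 ✓
C8: sp3 ✓
C9: sp
3 carbons are sp3.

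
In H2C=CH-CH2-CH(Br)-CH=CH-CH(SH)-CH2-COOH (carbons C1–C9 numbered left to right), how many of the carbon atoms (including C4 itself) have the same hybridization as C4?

4

C4 is sp3 (only σ bonds).
C1: sp2
C2: sp2
C3: sp3 ✓
C4: sp3 ✓
C5: sp2
C6: sp2
C7: sp3 ✓
C8: sp3 ✓
C9: sp2
4 carbons are sp3.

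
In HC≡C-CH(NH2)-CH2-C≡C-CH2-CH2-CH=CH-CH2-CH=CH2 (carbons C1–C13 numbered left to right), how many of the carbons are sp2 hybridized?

C1: sp
C2: sp
C3: sp3
C4: sp3
C5: sp
C6: sp
C7: sp3
C8: sp3
C9: sp2 ✓
C10: sp2 ✓
C11: sp3
C12: sp2 ✓
C13: sp2 ✓
C9, C10, C12, C13 → 4 sp2 carbons.

4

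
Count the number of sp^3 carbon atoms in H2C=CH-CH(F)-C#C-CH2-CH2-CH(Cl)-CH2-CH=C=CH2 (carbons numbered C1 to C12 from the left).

5

C1: sp2
C2: sp2
C3: sp3 ✓
C4: sp
C5: sp
C6: sp3 ✓
C7: sp3 ✓
C8: sp3 ✓
C9: sp3 ✓
C10: sp2
C11: sp
C12: sp2
C3, C6, C7, C8, C9 → 5 sp3 carbons.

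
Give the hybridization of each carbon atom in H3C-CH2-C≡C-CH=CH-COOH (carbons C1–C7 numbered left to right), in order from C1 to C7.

C1 sp3, C2 sp3, C3 sp, C4 sp, C5 sp2, C6 sp2, C7 sp2

C1 (4 σ bonds) has steric number 4: sp3.
C2 has 4 σ bonds: steric number 4 → sp3.
C3 — 2 σ bonds, plus two π bonds. Steric number 2, so sp.
C4 carries 2 σ bonds, plus two π bonds, giving a steric number of 2, so it is sp.
C5 is sp2: 3 σ bonds, plus one π bond, 3 electron-density regions.
C6: 3 σ bonds, plus one π bond — 3 electron domains, sp2.
C7 has 3 σ bonds, plus one π bond: steric number 3 → sp2.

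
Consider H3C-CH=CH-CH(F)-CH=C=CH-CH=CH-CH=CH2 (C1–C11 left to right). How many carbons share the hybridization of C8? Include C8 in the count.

8

C8 is sp2 (one π bond).
C1: sp3
C2: sp2 ✓
C3: sp2 ✓
C4: sp3
C5: sp2 ✓
C6: sp
C7: sp2 ✓
C8: sp2 ✓
C9: sp2 ✓
C10: sp2 ✓
C11: sp2 ✓
8 carbons are sp2.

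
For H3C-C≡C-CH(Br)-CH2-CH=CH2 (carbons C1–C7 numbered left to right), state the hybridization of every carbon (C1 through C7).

C1 carries 4 σ bonds, giving a steric number of 4, so it is sp3.
C2 has 2 σ bonds, plus two π bonds: steric number 2 → sp.
C3: 2 σ bonds, plus two π bonds — 2 electron domains, sp.
C4 carries 4 σ bonds, giving a steric number of 4, so it is sp3.
C5 — 4 σ bonds. Steric number 4, so sp3.
C6 has 3 σ bonds, plus one π bond: steric number 3 → sp2.
C7 (3 σ bonds, plus one π bond) has steric number 3: sp2.

C1 sp3, C2 sp, C3 sp, C4 sp3, C5 sp3, C6 sp2, C7 sp2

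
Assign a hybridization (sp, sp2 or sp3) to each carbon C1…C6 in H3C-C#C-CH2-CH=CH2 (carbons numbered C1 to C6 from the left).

C1 — 4 σ bonds. Steric number 4, so sp3.
C2: 2 σ bonds, plus two π bonds — 2 electron domains, sp.
C3 — 2 σ bonds, plus two π bonds. Steric number 2, so sp.
C4 (4 σ bonds) has steric number 4: sp3.
C5 — 3 σ bonds, plus one π bond. Steric number 3, so sp2.
C6 — 3 σ bonds, plus one π bond. Steric number 3, so sp2.

C1 sp3, C2 sp, C3 sp, C4 sp3, C5 sp2, C6 sp2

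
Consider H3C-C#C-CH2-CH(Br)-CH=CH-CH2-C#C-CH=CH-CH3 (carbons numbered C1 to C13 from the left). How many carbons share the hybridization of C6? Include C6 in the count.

4

C6 is sp2 (one π bond).
C1: sp3
C2: sp
C3: sp
C4: sp3
C5: sp3
C6: sp2 ✓
C7: sp2 ✓
C8: sp3
C9: sp
C10: sp
C11: sp2 ✓
C12: sp2 ✓
C13: sp3
4 carbons are sp2.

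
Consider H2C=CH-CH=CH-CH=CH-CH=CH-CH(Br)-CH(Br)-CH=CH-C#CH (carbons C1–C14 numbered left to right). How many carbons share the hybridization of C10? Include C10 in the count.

2

C10 is sp3 (only σ bonds).
C1: sp2
C2: sp2
C3: sp2
C4: sp2
C5: sp2
C6: sp2
C7: sp2
C8: sp2
C9: sp3 ✓
C10: sp3 ✓
C11: sp2
C12: sp2
C13: sp
C14: sp
2 carbons are sp3.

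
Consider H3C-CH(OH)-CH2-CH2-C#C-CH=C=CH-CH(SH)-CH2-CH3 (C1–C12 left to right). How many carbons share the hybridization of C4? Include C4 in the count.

C4 is sp3 (only σ bonds).
C1: sp3 ✓
C2: sp3 ✓
C3: sp3 ✓
C4: sp3 ✓
C5: sp
C6: sp
C7: sp2
C8: sp
C9: sp2
C10: sp3 ✓
C11: sp3 ✓
C12: sp3 ✓
7 carbons are sp3.

7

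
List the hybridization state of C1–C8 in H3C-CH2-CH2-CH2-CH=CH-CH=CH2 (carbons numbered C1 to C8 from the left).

C1 has 4 σ bonds: steric number 4 → sp3.
C2 has 4 σ bonds: steric number 4 → sp3.
C3: 4 σ bonds — 4 electron domains, sp3.
C4 has 4 σ bonds: steric number 4 → sp3.
C5 carries 3 σ bonds, plus one π bond, giving a steric number of 3, so it is sp2.
C6 — 3 σ bonds, plus one π bond. Steric number 3, so sp2.
C7: 3 σ bonds, plus one π bond; 3 regions of electron density → sp2.
C8 is sp2: 3 σ bonds, plus one π bond, 3 electron-density regions.

C1 sp3, C2 sp3, C3 sp3, C4 sp3, C5 sp2, C6 sp2, C7 sp2, C8 sp2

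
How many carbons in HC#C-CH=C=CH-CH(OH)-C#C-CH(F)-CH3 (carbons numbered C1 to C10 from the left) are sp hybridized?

C1: sp ✓
C2: sp ✓
C3: sp2
C4: sp ✓
C5: sp2
C6: sp3
C7: sp ✓
C8: sp ✓
C9: sp3
C10: sp3
C1, C2, C4, C7, C8 → 5 sp carbons.

5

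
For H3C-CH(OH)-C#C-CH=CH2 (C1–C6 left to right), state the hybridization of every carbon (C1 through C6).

C1 sp3, C2 sp3, C3 sp, C4 sp, C5 sp2, C6 sp2

C1 has 4 σ bonds: steric number 4 → sp3.
C2 (4 σ bonds) has steric number 4: sp3.
C3 is sp: 2 σ bonds, plus two π bonds, 2 electron-density regions.
C4 is sp: 2 σ bonds, plus two π bonds, 2 electron-density regions.
C5 is sp2: 3 σ bonds, plus one π bond, 3 electron-density regions.
C6: 3 σ bonds, plus one π bond — 3 electron domains, sp2.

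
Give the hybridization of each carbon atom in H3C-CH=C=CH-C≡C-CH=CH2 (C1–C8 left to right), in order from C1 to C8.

C1 has 4 σ bonds: steric number 4 → sp3.
C2 has 3 σ bonds, plus one π bond: steric number 3 → sp2.
C3 carries 2 σ bonds, plus two π bonds, giving a steric number of 2, so it is sp.
C4 — 3 σ bonds, plus one π bond. Steric number 3, so sp2.
C5 — 2 σ bonds, plus two π bonds. Steric number 2, so sp.
C6: 2 σ bonds, plus two π bonds; 2 regions of electron density → sp.
C7: 3 σ bonds, plus one π bond; 3 regions of electron density → sp2.
C8 carries 3 σ bonds, plus one π bond, giving a steric number of 3, so it is sp2.

C1 sp3, C2 sp2, C3 sp, C4 sp2, C5 sp, C6 sp, C7 sp2, C8 sp2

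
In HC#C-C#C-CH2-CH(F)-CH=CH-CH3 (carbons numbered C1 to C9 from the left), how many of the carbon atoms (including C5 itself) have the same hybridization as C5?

3

C5 is sp3 (only σ bonds).
C1: sp
C2: sp
C3: sp
C4: sp
C5: sp3 ✓
C6: sp3 ✓
C7: sp2
C8: sp2
C9: sp3 ✓
3 carbons are sp3.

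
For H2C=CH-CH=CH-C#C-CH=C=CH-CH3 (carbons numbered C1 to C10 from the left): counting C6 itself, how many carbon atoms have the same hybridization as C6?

3

C6 is sp (two π bonds).
C1: sp2
C2: sp2
C3: sp2
C4: sp2
C5: sp ✓
C6: sp ✓
C7: sp2
C8: sp ✓
C9: sp2
C10: sp3
3 carbons are sp.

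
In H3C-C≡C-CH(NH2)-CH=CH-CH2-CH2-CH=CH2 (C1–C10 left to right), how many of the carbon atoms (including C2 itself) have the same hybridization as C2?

C2 is sp (two π bonds).
C1: sp3
C2: sp ✓
C3: sp ✓
C4: sp3
C5: sp2
C6: sp2
C7: sp3
C8: sp3
C9: sp2
C10: sp2
2 carbons are sp.

2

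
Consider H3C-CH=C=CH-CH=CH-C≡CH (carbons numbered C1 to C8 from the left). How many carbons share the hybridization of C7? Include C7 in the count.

3

C7 is sp (two π bonds).
C1: sp3
C2: sp2
C3: sp ✓
C4: sp2
C5: sp2
C6: sp2
C7: sp ✓
C8: sp ✓
3 carbons are sp.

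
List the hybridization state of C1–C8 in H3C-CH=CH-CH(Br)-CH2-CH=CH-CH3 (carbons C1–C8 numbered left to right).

C1: 4 σ bonds; 4 regions of electron density → sp3.
C2: 3 σ bonds, plus one π bond — 3 electron domains, sp2.
C3 — 3 σ bonds, plus one π bond. Steric number 3, so sp2.
C4 is sp3: 4 σ bonds, 4 electron-density regions.
C5 has 4 σ bonds: steric number 4 → sp3.
C6 carries 3 σ bonds, plus one π bond, giving a steric number of 3, so it is sp2.
C7 has 3 σ bonds, plus one π bond: steric number 3 → sp2.
C8 — 4 σ bonds. Steric number 4, so sp3.

C1 sp3, C2 sp2, C3 sp2, C4 sp3, C5 sp3, C6 sp2, C7 sp2, C8 sp3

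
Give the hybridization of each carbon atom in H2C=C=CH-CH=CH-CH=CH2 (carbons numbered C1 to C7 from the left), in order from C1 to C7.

C1: 3 σ bonds, plus one π bond — 3 electron domains, sp2.
C2 carries 2 σ bonds, plus two π bonds, giving a steric number of 2, so it is sp.
C3 (3 σ bonds, plus one π bond) has steric number 3: sp2.
C4 carries 3 σ bonds, plus one π bond, giving a steric number of 3, so it is sp2.
C5 is sp2: 3 σ bonds, plus one π bond, 3 electron-density regions.
C6: 3 σ bonds, plus one π bond; 3 regions of electron density → sp2.
C7: 3 σ bonds, plus one π bond; 3 regions of electron density → sp2.

C1 sp2, C2 sp, C3 sp2, C4 sp2, C5 sp2, C6 sp2, C7 sp2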